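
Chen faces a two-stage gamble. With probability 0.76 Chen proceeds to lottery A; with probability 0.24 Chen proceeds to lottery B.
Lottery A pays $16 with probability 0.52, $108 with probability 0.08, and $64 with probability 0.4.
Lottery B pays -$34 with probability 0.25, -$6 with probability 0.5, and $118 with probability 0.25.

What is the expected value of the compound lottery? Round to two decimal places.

EV(A) = 0.52 × 16 + 0.08 × 108 + 0.4 × 64 = 8.32 + 8.64 + 25.6 = 42.56
EV(B) = 0.25 × (-34) + 0.5 × (-6) + 0.25 × 118 = -8.5 − 3 + 29.5 = 18
Overall = 0.76 × 42.56 + 0.24 × 18 = 32.3456 + 4.32 = 36.6656

$36.67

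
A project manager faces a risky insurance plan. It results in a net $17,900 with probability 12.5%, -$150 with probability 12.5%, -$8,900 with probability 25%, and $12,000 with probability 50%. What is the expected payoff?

$5,993.75

EV = 0.125 × 17900 + 0.125 × (-150) + 0.25 × (-8900) + 0.5 × 12000 = 2237.5 − 18.75 − 2225 + 6000 = 5993.75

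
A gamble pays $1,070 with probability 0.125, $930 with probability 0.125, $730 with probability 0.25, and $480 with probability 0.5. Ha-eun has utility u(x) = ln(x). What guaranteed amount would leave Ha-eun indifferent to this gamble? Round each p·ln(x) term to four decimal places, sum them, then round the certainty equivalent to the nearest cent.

E[u] = 0.125·ln(1070) + 0.125·ln(930) + 0.25·ln(730) + 0.5·ln(480) = 0.8719 + 0.8544 + 1.6483 + 3.0869 = 6.4615
CE = e^6.4615 ≈ 640.02

$640.02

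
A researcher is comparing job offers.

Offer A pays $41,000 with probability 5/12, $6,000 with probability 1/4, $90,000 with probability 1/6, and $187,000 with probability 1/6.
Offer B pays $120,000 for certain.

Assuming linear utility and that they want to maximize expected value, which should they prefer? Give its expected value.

Offer B ($120,000)

Offer A = 5/12 × 41000 + 1/4 × 6000 + 1/6 × 90000 + 1/6 × 187000 = 17083.3333 + 1500 + 15000 + 31166.6667 = 64750
Offer B: 120000 (certain)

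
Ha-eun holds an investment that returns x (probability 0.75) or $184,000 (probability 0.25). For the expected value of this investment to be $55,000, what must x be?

0.75·x + 0.25·184000 = 55000
0.75·x = 55000 − 46000 = 9000
x = 9000 / 0.75 = 12000

x = $12,000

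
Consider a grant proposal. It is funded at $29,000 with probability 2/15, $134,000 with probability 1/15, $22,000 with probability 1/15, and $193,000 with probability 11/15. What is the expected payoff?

$155,800

EV = 2/15 × 29000 + 1/15 × 134000 + 1/15 × 22000 + 11/15 × 193000 = 3866.6667 + 8933.3333 + 1466.6667 + 141533.3333 = 155800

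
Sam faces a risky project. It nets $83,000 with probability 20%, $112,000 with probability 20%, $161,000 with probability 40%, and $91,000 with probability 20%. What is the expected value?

EV = 0.2 × 83000 + 0.2 × 112000 + 0.4 × 161000 + 0.2 × 91000 = 16600 + 22400 + 64400 + 18200 = 121600

$121,600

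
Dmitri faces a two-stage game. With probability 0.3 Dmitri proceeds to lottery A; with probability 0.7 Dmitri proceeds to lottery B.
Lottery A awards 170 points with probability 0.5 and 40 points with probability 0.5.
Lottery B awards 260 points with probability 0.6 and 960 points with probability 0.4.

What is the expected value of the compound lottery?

409.5 points

EV(A) = 0.5 × 170 + 0.5 × 40 = 85 + 20 = 105
EV(B) = 0.6 × 260 + 0.4 × 960 = 156 + 384 = 540
Overall = 0.3 × 105 + 0.7 × 540 = 31.5 + 378 = 409.5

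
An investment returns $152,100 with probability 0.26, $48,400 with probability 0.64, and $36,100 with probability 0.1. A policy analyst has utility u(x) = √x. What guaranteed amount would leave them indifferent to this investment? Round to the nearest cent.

$68,225.44

E[u] = 0.26·√152100 + 0.64·√48400 + 0.1·√36100 = 0.26·390 + 0.64·220 + 0.1·190 = 261.2
CE = (261.2)² = 68225.44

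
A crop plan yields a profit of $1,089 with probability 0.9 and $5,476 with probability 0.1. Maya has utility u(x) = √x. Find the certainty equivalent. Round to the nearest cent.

$1,376.41

E[u] = 0.9·√1089 + 0.1·√5476 = 0.9·33 + 0.1·74 = 37.1
CE = (37.1)² = 1376.41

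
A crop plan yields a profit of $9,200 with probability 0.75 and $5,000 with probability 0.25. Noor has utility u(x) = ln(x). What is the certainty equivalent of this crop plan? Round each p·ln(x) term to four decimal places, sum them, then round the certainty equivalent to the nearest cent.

E[u] = 0.75·ln(9200) + 0.25·ln(5000) = 6.8452 + 2.1293 = 8.9745
CE = e^8.9745 ≈ 7899.07

$7,899.07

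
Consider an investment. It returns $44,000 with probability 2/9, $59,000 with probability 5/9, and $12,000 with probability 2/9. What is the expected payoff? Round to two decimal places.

$45,222.22

EV = 2/9 × 44000 + 5/9 × 59000 + 2/9 × 12000 = 9777.7778 + 32777.7778 + 2666.6667 = 45222.2222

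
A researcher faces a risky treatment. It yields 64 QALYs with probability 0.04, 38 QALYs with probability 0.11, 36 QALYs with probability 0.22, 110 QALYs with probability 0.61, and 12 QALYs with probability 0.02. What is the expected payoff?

82 QALYs

EV = 0.04 × 64 + 0.11 × 38 + 0.22 × 36 + 0.61 × 110 + 0.02 × 12 = 2.56 + 4.18 + 7.92 + 67.1 + 0.24 = 82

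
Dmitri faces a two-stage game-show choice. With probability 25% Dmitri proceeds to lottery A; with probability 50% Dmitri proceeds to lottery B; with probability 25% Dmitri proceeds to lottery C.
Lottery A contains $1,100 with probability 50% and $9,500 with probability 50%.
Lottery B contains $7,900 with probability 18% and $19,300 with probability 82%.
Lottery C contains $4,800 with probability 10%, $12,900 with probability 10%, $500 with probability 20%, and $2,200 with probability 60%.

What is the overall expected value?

$10,746.50

EV(A) = 0.5 × 1100 + 0.5 × 9500 = 550 + 4750 = 5300
EV(B) = 0.18 × 7900 + 0.82 × 19300 = 1422 + 15826 = 17248
EV(C) = 0.1 × 4800 + 0.1 × 12900 + 0.2 × 500 + 0.6 × 2200 = 480 + 1290 + 100 + 1320 = 3190
Overall = 0.25 × 5300 + 0.5 × 17248 + 0.25 × 3190 = 1325 + 8624 + 797.5 = 10746.5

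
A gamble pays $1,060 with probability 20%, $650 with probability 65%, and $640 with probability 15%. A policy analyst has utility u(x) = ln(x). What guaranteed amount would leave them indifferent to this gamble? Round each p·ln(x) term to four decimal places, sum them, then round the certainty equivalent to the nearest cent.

E[u] = 0.2·ln(1060) + 0.65·ln(650) + 0.15·ln(640) = 1.3932 + 4.2100 + 0.9692 = 6.5724
CE = e^6.5724 ≈ 715.08

$715.08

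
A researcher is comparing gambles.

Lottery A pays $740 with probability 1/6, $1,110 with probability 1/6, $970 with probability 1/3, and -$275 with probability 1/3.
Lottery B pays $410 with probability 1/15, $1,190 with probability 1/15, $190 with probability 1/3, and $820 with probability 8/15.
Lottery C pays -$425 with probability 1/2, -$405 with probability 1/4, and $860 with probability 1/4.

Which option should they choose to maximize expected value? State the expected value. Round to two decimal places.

Lottery A = 1/6 × 740 + 1/6 × 1110 + 1/3 × 970 + 1/3 × (-275) = 123.3333 + 185 + 323.3333 − 91.6667 = 540
Lottery B = 1/15 × 410 + 1/15 × 1190 + 1/3 × 190 + 8/15 × 820 = 27.3333 + 79.3333 + 63.3333 + 437.3333 = 607.3333
Lottery C = 1/2 × (-425) + 1/4 × (-405) + 1/4 × 860 = -212.5 − 101.25 + 215 = -98.75

Lottery B ($607.33)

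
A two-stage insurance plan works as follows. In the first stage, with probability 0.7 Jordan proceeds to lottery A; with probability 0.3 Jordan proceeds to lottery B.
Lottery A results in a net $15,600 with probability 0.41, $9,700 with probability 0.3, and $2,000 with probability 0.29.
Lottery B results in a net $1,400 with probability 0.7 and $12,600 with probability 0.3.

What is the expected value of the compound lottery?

$8,348.20

EV(A) = 0.41 × 15600 + 0.3 × 9700 + 0.29 × 2000 = 6396 + 2910 + 580 = 9886
EV(B) = 0.7 × 1400 + 0.3 × 12600 = 980 + 3780 = 4760
Overall = 0.7 × 9886 + 0.3 × 4760 = 6920.2 + 1428 = 8348.2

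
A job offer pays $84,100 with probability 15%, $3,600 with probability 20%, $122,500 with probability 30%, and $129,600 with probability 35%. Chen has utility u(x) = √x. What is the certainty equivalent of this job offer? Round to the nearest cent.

E[u] = 0.15·√84100 + 0.2·√3600 + 0.3·√122500 + 0.35·√129600 = 0.15·290 + 0.2·60 + 0.3·350 + 0.35·360 = 286.5
CE = (286.5)² = 82082.25

$82,082.25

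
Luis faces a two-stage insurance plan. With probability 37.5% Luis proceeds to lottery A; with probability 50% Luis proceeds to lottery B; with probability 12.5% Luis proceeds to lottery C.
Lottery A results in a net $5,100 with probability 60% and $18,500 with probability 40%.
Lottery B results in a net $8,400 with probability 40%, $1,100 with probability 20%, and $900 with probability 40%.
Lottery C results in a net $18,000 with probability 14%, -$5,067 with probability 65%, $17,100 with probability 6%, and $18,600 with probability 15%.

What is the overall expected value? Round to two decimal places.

EV(A) = 0.6 × 5100 + 0.4 × 18500 = 3060 + 7400 = 10460
EV(B) = 0.4 × 8400 + 0.2 × 1100 + 0.4 × 900 = 3360 + 220 + 360 = 3940
EV(C) = 0.14 × 18000 + 0.65 × (-5067) + 0.06 × 17100 + 0.15 × 18600 = 2520 − 3293.55 + 1026 + 2790 = 3042.45
Overall = 0.375 × 10460 + 0.5 × 3940 + 0.125 × 3042.45 = 3922.5 + 1970 + 380.30625 = 6272.80625

$6,272.81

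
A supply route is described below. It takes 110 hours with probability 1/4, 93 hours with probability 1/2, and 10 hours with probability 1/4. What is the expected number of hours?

76.5 hours

EV = 1/4 × 110 + 1/2 × 93 + 1/4 × 10 = 27.5 + 46.5 + 2.5 = 76.5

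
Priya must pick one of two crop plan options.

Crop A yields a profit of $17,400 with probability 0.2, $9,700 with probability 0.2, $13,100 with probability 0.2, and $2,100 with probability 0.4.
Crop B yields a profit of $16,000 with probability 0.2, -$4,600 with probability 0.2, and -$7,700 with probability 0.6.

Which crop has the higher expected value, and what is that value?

Crop A ($8,880)

Crop A = 0.2 × 17400 + 0.2 × 9700 + 0.2 × 13100 + 0.4 × 2100 = 3480 + 1940 + 2620 + 840 = 8880
Crop B = 0.2 × 16000 + 0.2 × (-4600) + 0.6 × (-7700) = 3200 − 920 − 4620 = -2340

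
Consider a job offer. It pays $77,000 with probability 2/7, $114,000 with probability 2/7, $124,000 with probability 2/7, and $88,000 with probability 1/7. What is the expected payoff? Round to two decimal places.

$102,571.43

EV = 2/7 × 77000 + 2/7 × 114000 + 2/7 × 124000 + 1/7 × 88000 = 22000 + 32571.4286 + 35428.5714 + 12571.4286 = 102571.4286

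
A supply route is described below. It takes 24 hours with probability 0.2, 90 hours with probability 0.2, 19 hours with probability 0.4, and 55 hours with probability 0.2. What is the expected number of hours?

EV = 0.2 × 24 + 0.2 × 90 + 0.4 × 19 + 0.2 × 55 = 4.8 + 18 + 7.6 + 11 = 41.4

41.4 hours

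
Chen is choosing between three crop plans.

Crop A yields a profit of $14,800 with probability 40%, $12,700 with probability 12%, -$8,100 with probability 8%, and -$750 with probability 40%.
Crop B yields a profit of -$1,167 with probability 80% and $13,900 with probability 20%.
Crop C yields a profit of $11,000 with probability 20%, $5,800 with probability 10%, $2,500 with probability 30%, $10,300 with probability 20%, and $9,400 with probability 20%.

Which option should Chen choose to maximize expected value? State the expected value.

Crop A = 0.4 × 14800 + 0.12 × 12700 + 0.08 × (-8100) + 0.4 × (-750) = 5920 + 1524 − 648 − 300 = 6496
Crop B = 0.8 × (-1167) + 0.2 × 13900 = -933.6 + 2780 = 1846.4
Crop C = 0.2 × 11000 + 0.1 × 5800 + 0.3 × 2500 + 0.2 × 10300 + 0.2 × 9400 = 2200 + 580 + 750 + 2060 + 1880 = 7470

Crop C ($7,470)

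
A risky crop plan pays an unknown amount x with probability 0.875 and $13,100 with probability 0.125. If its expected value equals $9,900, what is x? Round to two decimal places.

x = $9,442.86

0.875·x + 0.125·13100 = 9900
0.875·x = 9900 − 1637.5 = 8262.5
x = 8262.5 / 0.875 = 9442.8571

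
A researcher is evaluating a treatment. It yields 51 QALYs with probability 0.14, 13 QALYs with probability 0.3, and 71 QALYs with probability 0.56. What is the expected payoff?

EV = 0.14 × 51 + 0.3 × 13 + 0.56 × 71 = 7.14 + 3.9 + 39.76 = 50.8

50.8 QALYs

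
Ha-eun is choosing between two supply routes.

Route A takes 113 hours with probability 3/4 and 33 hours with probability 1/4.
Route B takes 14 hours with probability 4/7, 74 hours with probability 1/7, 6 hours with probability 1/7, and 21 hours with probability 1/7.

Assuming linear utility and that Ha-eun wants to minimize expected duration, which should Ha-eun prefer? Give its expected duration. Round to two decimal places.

Route A = 3/4 × 113 + 1/4 × 33 = 84.75 + 8.25 = 93
Route B = 4/7 × 14 + 1/7 × 74 + 1/7 × 6 + 1/7 × 21 = 8 + 10.5714 + 0.8571 + 3 = 22.4286

Route B (22.43 hours)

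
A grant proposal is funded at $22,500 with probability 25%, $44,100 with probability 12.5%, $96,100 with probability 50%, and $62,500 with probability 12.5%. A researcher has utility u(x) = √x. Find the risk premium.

$4,500

E[u] = 0.25·√22500 + 0.125·√44100 + 0.5·√96100 + 0.125·√62500 = 0.25·150 + 0.125·210 + 0.5·310 + 0.125·250 = 250
CE = (250)² = 62500
Risk premium = EV − CE = 67000 − 62500 = 4500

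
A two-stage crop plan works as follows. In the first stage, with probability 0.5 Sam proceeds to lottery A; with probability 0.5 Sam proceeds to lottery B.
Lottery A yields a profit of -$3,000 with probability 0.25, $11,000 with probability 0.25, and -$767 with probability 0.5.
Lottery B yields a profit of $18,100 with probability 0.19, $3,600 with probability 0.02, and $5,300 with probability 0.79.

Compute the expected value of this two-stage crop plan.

$4,657.25

EV(A) = 0.25 × (-3000) + 0.25 × 11000 + 0.5 × (-767) = -750 + 2750 − 383.5 = 1616.5
EV(B) = 0.19 × 18100 + 0.02 × 3600 + 0.79 × 5300 = 3439 + 72 + 4187 = 7698
Overall = 0.5 × 1616.5 + 0.5 × 7698 = 808.25 + 3849 = 4657.25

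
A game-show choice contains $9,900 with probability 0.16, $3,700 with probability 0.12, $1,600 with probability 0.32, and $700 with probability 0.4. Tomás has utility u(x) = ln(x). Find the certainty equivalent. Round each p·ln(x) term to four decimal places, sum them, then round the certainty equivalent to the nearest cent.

E[u] = 0.16·ln(9900) + 0.12·ln(3700) + 0.32·ln(1600) + 0.4·ln(700) = 1.4720 + 0.9859 + 2.3609 + 2.6204 = 7.4392
CE = e^7.4392 ≈ 1701.39

$1,701.39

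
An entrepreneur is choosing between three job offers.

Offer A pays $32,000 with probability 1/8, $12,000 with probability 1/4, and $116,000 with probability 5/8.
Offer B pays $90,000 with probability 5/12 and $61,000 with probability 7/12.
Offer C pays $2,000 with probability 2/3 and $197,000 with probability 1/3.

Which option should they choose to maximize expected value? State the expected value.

Offer A ($79,500)

Offer A = 1/8 × 32000 + 1/4 × 12000 + 5/8 × 116000 = 4000 + 3000 + 72500 = 79500
Offer B = 5/12 × 90000 + 7/12 × 61000 = 37500 + 35583.3333 = 73083.3333
Offer C = 2/3 × 2000 + 1/3 × 197000 = 1333.3333 + 65666.6667 = 67000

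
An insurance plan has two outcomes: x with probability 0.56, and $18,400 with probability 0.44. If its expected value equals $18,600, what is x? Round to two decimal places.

x = $18,757.14

0.56·x + 0.44·18400 = 18600
0.56·x = 18600 − 8096 = 10504
x = 10504 / 0.56 = 18757.1429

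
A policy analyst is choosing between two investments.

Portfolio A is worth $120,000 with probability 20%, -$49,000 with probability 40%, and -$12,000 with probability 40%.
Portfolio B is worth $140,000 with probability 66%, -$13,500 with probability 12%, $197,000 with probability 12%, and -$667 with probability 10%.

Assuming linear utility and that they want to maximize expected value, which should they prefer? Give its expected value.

Portfolio A = 0.2 × 120000 + 0.4 × (-49000) + 0.4 × (-12000) = 24000 − 19600 − 4800 = -400
Portfolio B = 0.66 × 140000 + 0.12 × (-13500) + 0.12 × 197000 + 0.1 × (-667) = 92400 − 1620 + 23640 − 66.7 = 114353.3

Portfolio B ($114,353.30)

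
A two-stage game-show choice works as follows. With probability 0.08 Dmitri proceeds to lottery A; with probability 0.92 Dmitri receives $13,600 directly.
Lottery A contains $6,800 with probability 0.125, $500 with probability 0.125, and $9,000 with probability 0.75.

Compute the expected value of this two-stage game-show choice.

EV(A) = 0.125 × 6800 + 0.125 × 500 + 0.75 × 9000 = 850 + 62.5 + 6750 = 7662.5
Branch B: 13600 (certain)
Overall = 0.08 × 7662.5 + 0.92 × 13600 = 613 + 12512 = 13125

$13,125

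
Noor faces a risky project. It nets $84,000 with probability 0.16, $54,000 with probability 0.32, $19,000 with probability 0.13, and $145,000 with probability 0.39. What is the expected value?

$89,740

EV = 0.16 × 84000 + 0.32 × 54000 + 0.13 × 19000 + 0.39 × 145000 = 13440 + 17280 + 2470 + 56550 = 89740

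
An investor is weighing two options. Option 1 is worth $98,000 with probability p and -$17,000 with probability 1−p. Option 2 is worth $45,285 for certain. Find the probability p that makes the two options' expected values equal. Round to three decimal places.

p·98000 + (1−p)·(-17000) = 45285
115000p − 17000 = 45285
p = (45285 + 17000) / 115000

p = 0.542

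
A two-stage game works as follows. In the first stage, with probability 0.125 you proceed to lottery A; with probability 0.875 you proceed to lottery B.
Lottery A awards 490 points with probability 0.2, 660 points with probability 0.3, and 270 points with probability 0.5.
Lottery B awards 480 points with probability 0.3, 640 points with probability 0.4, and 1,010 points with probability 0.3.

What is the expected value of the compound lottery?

EV(A) = 0.2 × 490 + 0.3 × 660 + 0.5 × 270 = 98 + 198 + 135 = 431
EV(B) = 0.3 × 480 + 0.4 × 640 + 0.3 × 1010 = 144 + 256 + 303 = 703
Overall = 0.125 × 431 + 0.875 × 703 = 53.875 + 615.125 = 669

669 points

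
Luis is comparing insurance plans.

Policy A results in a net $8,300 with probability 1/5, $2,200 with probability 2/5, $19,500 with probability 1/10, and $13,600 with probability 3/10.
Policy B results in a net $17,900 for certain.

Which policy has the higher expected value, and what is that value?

Policy B ($17,900)

Policy A = 1/5 × 8300 + 2/5 × 2200 + 1/10 × 19500 + 3/10 × 13600 = 1660 + 880 + 1950 + 4080 = 8570
Policy B: 17900 (certain)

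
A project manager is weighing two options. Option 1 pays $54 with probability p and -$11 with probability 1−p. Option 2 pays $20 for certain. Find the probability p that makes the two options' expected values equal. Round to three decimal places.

p·54 + (1−p)·(-11) = 20
65p − 11 = 20
p = (20 + 11) / 65

p = 0.477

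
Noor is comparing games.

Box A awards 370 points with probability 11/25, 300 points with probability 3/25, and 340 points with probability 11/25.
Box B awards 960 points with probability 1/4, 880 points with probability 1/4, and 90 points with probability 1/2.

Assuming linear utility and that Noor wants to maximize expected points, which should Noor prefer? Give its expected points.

Box B (505 points)

Box A = 11/25 × 370 + 3/25 × 300 + 11/25 × 340 = 162.8 + 36 + 149.6 = 348.4
Box B = 1/4 × 960 + 1/4 × 880 + 1/2 × 90 = 240 + 220 + 45 = 505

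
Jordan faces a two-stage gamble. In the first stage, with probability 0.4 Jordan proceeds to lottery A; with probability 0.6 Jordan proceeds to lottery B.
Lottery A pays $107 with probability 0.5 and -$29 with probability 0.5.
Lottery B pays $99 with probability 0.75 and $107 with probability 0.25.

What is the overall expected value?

$76.20

EV(A) = 0.5 × 107 + 0.5 × (-29) = 53.5 − 14.5 = 39
EV(B) = 0.75 × 99 + 0.25 × 107 = 74.25 + 26.75 = 101
Overall = 0.4 × 39 + 0.6 × 101 = 15.6 + 60.6 = 76.2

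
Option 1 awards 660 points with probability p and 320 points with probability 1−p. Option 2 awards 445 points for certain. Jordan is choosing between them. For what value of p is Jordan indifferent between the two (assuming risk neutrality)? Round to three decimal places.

p = 0.368

p·660 + (1−p)·320 = 445
340p + 320 = 445
p = (445 − 320) / 340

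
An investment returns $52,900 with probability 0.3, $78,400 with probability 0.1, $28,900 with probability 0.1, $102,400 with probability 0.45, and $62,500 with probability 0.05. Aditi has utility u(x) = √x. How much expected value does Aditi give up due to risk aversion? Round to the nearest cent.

E[u] = 0.3·√52900 + 0.1·√78400 + 0.1·√28900 + 0.45·√102400 + 0.05·√62500 = 0.3·230 + 0.1·280 + 0.1·170 + 0.45·320 + 0.05·250 = 270.5
CE = (270.5)² = 73170.25
Risk premium = EV − CE = 75805 − 73170.25 = 2634.75

$2,634.75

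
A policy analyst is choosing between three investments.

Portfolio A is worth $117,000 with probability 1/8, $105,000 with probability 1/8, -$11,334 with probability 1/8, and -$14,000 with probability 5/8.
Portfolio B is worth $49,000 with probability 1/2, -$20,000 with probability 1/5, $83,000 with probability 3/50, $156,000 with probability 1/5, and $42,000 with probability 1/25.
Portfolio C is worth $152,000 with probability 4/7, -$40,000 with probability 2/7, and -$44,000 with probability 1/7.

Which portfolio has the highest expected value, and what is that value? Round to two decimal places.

Portfolio A = 1/8 × 117000 + 1/8 × 105000 + 1/8 × (-11334) + 5/8 × (-14000) = 14625 + 13125 − 1416.75 − 8750 = 17583.25
Portfolio B = 1/2 × 49000 + 1/5 × (-20000) + 3/50 × 83000 + 1/5 × 156000 + 1/25 × 42000 = 24500 − 4000 + 4980 + 31200 + 1680 = 58360
Portfolio C = 4/7 × 152000 + 2/7 × (-40000) + 1/7 × (-44000) = 86857.1429 − 11428.5714 − 6285.7143 = 69142.8571

Portfolio C ($69,142.86)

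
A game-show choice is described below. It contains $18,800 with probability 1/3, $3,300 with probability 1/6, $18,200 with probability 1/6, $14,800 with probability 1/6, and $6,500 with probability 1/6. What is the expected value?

$13,400

EV = 1/3 × 18800 + 1/6 × 3300 + 1/6 × 18200 + 1/6 × 14800 + 1/6 × 6500 = 6266.6667 + 550 + 3033.3333 + 2466.6667 + 1083.3333 = 13400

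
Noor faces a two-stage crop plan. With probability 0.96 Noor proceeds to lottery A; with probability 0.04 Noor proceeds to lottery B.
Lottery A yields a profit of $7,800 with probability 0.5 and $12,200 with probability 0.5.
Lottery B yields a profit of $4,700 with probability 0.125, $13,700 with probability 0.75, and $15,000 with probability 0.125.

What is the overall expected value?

$10,109.50

EV(A) = 0.5 × 7800 + 0.5 × 12200 = 3900 + 6100 = 10000
EV(B) = 0.125 × 4700 + 0.75 × 13700 + 0.125 × 15000 = 587.5 + 10275 + 1875 = 12737.5
Overall = 0.96 × 10000 + 0.04 × 12737.5 = 9600 + 509.5 = 10109.5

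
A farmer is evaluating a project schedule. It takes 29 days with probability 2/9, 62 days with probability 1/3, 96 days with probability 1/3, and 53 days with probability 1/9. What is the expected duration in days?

EV = 2/9 × 29 + 1/3 × 62 + 1/3 × 96 + 1/9 × 53 = 6.4444 + 20.6667 + 32 + 5.8889 = 65

65 days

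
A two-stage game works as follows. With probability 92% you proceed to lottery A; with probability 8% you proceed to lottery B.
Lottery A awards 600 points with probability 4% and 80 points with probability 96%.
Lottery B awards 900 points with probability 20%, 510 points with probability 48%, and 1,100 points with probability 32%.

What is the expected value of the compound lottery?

EV(A) = 0.04 × 600 + 0.96 × 80 = 24 + 76.8 = 100.8
EV(B) = 0.2 × 900 + 0.48 × 510 + 0.32 × 1100 = 180 + 244.8 + 352 = 776.8
Overall = 0.92 × 100.8 + 0.08 × 776.8 = 92.736 + 62.144 = 154.88

154.88 points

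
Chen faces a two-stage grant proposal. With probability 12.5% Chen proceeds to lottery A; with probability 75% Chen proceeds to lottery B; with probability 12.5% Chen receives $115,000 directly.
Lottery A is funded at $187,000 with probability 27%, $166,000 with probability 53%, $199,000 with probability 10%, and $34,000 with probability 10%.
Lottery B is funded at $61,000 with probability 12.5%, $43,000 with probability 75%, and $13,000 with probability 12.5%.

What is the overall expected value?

EV(A) = 0.27 × 187000 + 0.53 × 166000 + 0.1 × 199000 + 0.1 × 34000 = 50490 + 87980 + 19900 + 3400 = 161770
EV(B) = 0.125 × 61000 + 0.75 × 43000 + 0.125 × 13000 = 7625 + 32250 + 1625 = 41500
Branch C: 115000 (certain)
Overall = 0.125 × 161770 + 0.75 × 41500 + 0.125 × 115000 = 20221.25 + 31125 + 14375 = 65721.25

$65,721.25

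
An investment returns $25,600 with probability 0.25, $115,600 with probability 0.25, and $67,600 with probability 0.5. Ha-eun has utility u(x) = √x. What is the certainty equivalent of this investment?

$65,025

E[u] = 0.25·√25600 + 0.25·√115600 + 0.5·√67600 = 0.25·160 + 0.25·340 + 0.5·260 = 255
CE = (255)² = 65025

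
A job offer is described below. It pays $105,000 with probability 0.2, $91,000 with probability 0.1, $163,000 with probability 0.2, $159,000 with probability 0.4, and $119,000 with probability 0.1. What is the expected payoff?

EV = 0.2 × 105000 + 0.1 × 91000 + 0.2 × 163000 + 0.4 × 159000 + 0.1 × 119000 = 21000 + 9100 + 32600 + 63600 + 11900 = 138200

$138,200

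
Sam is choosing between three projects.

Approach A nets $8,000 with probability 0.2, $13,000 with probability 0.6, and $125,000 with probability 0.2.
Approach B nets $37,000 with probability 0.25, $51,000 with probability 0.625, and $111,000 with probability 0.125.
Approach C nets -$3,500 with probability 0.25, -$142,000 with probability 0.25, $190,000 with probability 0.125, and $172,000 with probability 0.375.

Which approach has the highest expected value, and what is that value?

Approach B ($55,000)

Approach A = 0.2 × 8000 + 0.6 × 13000 + 0.2 × 125000 = 1600 + 7800 + 25000 = 34400
Approach B = 0.25 × 37000 + 0.625 × 51000 + 0.125 × 111000 = 9250 + 31875 + 13875 = 55000
Approach C = 0.25 × (-3500) + 0.25 × (-142000) + 0.125 × 190000 + 0.375 × 172000 = -875 − 35500 + 23750 + 64500 = 51875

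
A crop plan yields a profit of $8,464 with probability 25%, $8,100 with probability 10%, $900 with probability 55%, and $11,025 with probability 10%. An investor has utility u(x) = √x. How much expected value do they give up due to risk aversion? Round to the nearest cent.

E[u] = 0.25·√8464 + 0.1·√8100 + 0.55·√900 + 0.1·√11025 = 0.25·92 + 0.1·90 + 0.55·30 + 0.1·105 = 59
CE = (59)² = 3481
Risk premium = EV − CE = 4523.5 − 3481 = 1042.5

$1,042.50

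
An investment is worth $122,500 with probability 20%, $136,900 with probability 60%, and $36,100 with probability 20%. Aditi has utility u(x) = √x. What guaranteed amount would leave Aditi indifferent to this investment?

$108,900

E[u] = 0.2·√122500 + 0.6·√136900 + 0.2·√36100 = 0.2·350 + 0.6·370 + 0.2·190 = 330
CE = (330)² = 108900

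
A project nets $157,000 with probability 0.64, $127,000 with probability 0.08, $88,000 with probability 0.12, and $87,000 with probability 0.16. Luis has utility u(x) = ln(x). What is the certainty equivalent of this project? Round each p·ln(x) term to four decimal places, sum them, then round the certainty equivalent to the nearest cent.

E[u] = 0.64·ln(157000) + 0.08·ln(127000) + 0.12·ln(88000) + 0.16·ln(87000) = 7.6570 + 0.9402 + 1.3662 + 1.8198 = 11.7832
CE = e^11.7832 ≈ 131032.41

$131,032.41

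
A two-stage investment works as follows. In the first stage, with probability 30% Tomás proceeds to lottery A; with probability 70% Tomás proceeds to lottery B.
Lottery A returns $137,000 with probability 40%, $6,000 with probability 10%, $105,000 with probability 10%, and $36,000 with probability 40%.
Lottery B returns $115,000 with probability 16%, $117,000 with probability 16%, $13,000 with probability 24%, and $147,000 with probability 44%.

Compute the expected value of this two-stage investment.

EV(A) = 0.4 × 137000 + 0.1 × 6000 + 0.1 × 105000 + 0.4 × 36000 = 54800 + 600 + 10500 + 14400 = 80300
EV(B) = 0.16 × 115000 + 0.16 × 117000 + 0.24 × 13000 + 0.44 × 147000 = 18400 + 18720 + 3120 + 64680 = 104920
Overall = 0.3 × 80300 + 0.7 × 104920 = 24090 + 73444 = 97534

$97,534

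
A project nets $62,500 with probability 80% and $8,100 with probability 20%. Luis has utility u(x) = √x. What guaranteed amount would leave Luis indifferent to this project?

$47,524

E[u] = 0.8·√62500 + 0.2·√8100 = 0.8·250 + 0.2·90 = 218
CE = (218)² = 47524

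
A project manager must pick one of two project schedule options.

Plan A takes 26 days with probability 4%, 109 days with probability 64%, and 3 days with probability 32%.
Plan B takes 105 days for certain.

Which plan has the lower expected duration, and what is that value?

Plan A (71.76 days)

Plan A = 0.04 × 26 + 0.64 × 109 + 0.32 × 3 = 1.04 + 69.76 + 0.96 = 71.76
Plan B: 105 (certain)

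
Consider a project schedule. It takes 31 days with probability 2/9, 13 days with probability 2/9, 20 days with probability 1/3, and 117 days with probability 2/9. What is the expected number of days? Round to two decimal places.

42.44 days

EV = 2/9 × 31 + 2/9 × 13 + 1/3 × 20 + 2/9 × 117 = 6.8889 + 2.8889 + 6.6667 + 26 = 42.4444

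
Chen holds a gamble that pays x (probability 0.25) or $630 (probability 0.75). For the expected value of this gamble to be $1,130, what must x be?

0.25·x + 0.75·630 = 1130
0.25·x = 1130 − 472.5 = 657.5
x = 657.5 / 0.25 = 2630

x = $2,630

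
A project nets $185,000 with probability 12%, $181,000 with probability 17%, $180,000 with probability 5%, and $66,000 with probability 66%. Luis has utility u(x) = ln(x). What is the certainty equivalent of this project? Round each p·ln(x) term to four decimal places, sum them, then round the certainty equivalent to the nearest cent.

E[u] = 0.12·ln(185000) + 0.17·ln(181000) + 0.05·ln(180000) + 0.66·ln(66000) = 1.4554 + 2.0581 + 0.6050 + 7.3243 = 11.4428
CE = e^11.4428 ≈ 93227.68

$93,227.68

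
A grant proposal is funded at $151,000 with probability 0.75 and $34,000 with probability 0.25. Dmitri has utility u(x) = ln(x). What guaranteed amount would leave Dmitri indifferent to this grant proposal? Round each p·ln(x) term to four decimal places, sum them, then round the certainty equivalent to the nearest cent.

E[u] = 0.75·ln(151000) + 0.25·ln(34000) = 8.9438 + 2.6085 = 11.5523
CE = e^11.5523 ≈ 104016.00

$104,016.00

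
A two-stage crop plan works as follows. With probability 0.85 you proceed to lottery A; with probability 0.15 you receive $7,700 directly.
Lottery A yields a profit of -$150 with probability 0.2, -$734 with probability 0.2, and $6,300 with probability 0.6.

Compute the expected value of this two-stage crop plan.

EV(A) = 0.2 × (-150) + 0.2 × (-734) + 0.6 × 6300 = -30 − 146.8 + 3780 = 3603.2
Branch B: 7700 (certain)
Overall = 0.85 × 3603.2 + 0.15 × 7700 = 3062.72 + 1155 = 4217.72

$4,217.72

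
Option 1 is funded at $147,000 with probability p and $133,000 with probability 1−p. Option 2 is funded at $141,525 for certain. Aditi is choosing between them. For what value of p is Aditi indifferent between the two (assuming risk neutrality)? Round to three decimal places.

p·147000 + (1−p)·133000 = 141525
14000p + 133000 = 141525
p = (141525 − 133000) / 14000

p = 0.609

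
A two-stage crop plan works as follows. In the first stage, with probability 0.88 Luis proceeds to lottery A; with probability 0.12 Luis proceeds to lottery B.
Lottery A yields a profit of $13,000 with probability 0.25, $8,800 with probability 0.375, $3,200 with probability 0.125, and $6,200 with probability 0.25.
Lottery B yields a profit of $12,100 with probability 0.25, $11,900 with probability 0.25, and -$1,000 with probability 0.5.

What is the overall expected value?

$8,140

EV(A) = 0.25 × 13000 + 0.375 × 8800 + 0.125 × 3200 + 0.25 × 6200 = 3250 + 3300 + 400 + 1550 = 8500
EV(B) = 0.25 × 12100 + 0.25 × 11900 + 0.5 × (-1000) = 3025 + 2975 − 500 = 5500
Overall = 0.88 × 8500 + 0.12 × 5500 = 7480 + 660 = 8140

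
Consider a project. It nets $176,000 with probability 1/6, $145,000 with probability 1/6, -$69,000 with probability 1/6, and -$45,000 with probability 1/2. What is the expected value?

$19,500

EV = 1/6 × 176000 + 1/6 × 145000 + 1/6 × (-69000) + 1/2 × (-45000) = 29333.3333 + 24166.6667 − 11500 − 22500 = 19500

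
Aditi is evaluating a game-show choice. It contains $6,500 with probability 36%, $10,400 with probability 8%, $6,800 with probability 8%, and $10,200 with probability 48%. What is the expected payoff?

EV = 0.36 × 6500 + 0.08 × 10400 + 0.08 × 6800 + 0.48 × 10200 = 2340 + 832 + 544 + 4896 = 8612

$8,612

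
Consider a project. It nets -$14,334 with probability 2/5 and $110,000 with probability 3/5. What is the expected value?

EV = 2/5 × (-14334) + 3/5 × 110000 = -5733.6 + 66000 = 60266.4

$60,266.40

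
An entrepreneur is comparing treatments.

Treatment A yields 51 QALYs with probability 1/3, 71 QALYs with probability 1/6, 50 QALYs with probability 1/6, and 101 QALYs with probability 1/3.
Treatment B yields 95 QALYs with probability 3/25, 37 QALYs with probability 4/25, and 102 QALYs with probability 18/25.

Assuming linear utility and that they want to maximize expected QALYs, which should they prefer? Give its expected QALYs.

Treatment B (90.76 QALYs)

Treatment A = 1/3 × 51 + 1/6 × 71 + 1/6 × 50 + 1/3 × 101 = 17 + 11.8333 + 8.3333 + 33.6667 = 70.8333
Treatment B = 3/25 × 95 + 4/25 × 37 + 18/25 × 102 = 11.4 + 5.92 + 73.44 = 90.76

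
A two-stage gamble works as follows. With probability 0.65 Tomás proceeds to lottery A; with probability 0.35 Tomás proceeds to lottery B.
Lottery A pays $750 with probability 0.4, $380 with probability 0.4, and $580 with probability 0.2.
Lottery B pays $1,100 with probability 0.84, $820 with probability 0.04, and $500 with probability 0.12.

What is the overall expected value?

$725.08

EV(A) = 0.4 × 750 + 0.4 × 380 + 0.2 × 580 = 300 + 152 + 116 = 568
EV(B) = 0.84 × 1100 + 0.04 × 820 + 0.12 × 500 = 924 + 32.8 + 60 = 1016.8
Overall = 0.65 × 568 + 0.35 × 1016.8 = 369.2 + 355.88 = 725.08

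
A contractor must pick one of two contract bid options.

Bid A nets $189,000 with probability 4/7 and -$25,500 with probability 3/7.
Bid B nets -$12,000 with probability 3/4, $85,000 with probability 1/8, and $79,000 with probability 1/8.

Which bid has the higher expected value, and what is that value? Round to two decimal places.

Bid A = 4/7 × 189000 + 3/7 × (-25500) = 108000 − 10928.5714 = 97071.4286
Bid B = 3/4 × (-12000) + 1/8 × 85000 + 1/8 × 79000 = -9000 + 10625 + 9875 = 11500

Bid A ($97,071.43)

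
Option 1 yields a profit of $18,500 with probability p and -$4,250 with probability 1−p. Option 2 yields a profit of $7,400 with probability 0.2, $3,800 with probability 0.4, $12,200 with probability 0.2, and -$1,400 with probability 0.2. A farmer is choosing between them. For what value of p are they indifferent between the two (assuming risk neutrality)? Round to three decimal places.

EV(Option 2) = 0.2 × 7400 + 0.4 × 3800 + 0.2 × 12200 + 0.2 × (-1400) = 1480 + 1520 + 2440 − 280 = 5160
p·18500 + (1−p)·(-4250) = 5160
22750p − 4250 = 5160
p = (5160 + 4250) / 22750

p = 0.414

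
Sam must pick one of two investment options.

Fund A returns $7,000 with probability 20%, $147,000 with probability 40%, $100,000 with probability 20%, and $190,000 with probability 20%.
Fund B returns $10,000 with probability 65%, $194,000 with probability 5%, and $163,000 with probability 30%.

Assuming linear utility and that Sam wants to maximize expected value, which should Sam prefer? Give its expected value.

Fund A = 0.2 × 7000 + 0.4 × 147000 + 0.2 × 100000 + 0.2 × 190000 = 1400 + 58800 + 20000 + 38000 = 118200
Fund B = 0.65 × 10000 + 0.05 × 194000 + 0.3 × 163000 = 6500 + 9700 + 48900 = 65100

Fund A ($118,200)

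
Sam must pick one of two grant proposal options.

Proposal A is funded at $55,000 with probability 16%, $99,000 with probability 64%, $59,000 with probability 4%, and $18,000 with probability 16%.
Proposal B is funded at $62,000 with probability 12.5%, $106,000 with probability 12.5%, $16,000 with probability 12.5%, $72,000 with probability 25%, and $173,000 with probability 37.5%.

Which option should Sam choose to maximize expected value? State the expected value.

Proposal B ($105,875)

Proposal A = 0.16 × 55000 + 0.64 × 99000 + 0.04 × 59000 + 0.16 × 18000 = 8800 + 63360 + 2360 + 2880 = 77400
Proposal B = 0.125 × 62000 + 0.125 × 106000 + 0.125 × 16000 + 0.25 × 72000 + 0.375 × 173000 = 7750 + 13250 + 2000 + 18000 + 64875 = 105875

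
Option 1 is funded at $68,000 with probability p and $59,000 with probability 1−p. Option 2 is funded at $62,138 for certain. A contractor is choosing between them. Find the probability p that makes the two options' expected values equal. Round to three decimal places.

p = 0.349

p·68000 + (1−p)·59000 = 62138
9000p + 59000 = 62138
p = (62138 − 59000) / 9000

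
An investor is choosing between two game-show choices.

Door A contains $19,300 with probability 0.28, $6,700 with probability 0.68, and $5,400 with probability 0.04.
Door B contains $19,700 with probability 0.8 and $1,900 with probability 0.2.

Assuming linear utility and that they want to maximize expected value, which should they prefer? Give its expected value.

Door A = 0.28 × 19300 + 0.68 × 6700 + 0.04 × 5400 = 5404 + 4556 + 216 = 10176
Door B = 0.8 × 19700 + 0.2 × 1900 = 15760 + 380 = 16140

Door B ($16,140)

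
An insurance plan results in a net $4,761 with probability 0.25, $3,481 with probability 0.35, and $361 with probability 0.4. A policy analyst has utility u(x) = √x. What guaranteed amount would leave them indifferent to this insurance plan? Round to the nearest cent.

E[u] = 0.25·√4761 + 0.35·√3481 + 0.4·√361 = 0.25·69 + 0.35·59 + 0.4·19 = 45.5
CE = (45.5)² = 2070.25

$2,070.25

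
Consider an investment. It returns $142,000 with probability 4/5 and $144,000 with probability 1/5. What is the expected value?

$142,400

EV = 4/5 × 142000 + 1/5 × 144000 = 113600 + 28800 = 142400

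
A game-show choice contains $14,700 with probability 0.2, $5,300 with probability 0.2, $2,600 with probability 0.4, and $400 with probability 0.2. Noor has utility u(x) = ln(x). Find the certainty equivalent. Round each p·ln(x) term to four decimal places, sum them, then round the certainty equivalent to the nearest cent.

E[u] = 0.2·ln(14700) + 0.2·ln(5300) + 0.4·ln(2600) + 0.2·ln(400) = 1.9191 + 1.7151 + 3.1453 + 1.1983 = 7.9778
CE = e^7.9778 ≈ 2915.51

$2,915.51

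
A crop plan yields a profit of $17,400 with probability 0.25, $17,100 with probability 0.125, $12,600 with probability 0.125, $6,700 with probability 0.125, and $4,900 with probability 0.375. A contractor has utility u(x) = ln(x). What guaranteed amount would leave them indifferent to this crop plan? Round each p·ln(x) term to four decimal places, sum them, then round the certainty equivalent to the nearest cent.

E[u] = 0.25·ln(17400) + 0.125·ln(17100) + 0.125·ln(12600) + 0.125·ln(6700) + 0.375·ln(4900) = 2.4411 + 1.2184 + 1.1802 + 1.1012 + 3.1864 = 9.1273
CE = e^9.1273 ≈ 9203.14

$9,203.14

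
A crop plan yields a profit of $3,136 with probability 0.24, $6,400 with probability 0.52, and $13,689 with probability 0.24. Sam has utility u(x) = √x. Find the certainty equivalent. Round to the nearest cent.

E[u] = 0.24·√3136 + 0.52·√6400 + 0.24·√13689 = 0.24·56 + 0.52·80 + 0.24·117 = 83.12
CE = (83.12)² = 6908.9344

$6,908.93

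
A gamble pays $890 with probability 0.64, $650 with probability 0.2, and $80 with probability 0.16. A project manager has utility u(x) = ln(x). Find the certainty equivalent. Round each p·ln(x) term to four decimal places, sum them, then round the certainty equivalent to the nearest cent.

E[u] = 0.64·ln(890) + 0.2·ln(650) + 0.16·ln(80) = 4.3464 + 1.2954 + 0.7011 = 6.3429
CE = e^6.3429 ≈ 568.44

$568.44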